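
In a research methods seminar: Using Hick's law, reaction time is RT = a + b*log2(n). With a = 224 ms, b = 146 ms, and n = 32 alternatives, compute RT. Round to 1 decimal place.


RT = 224 + 146 * log2(32)
log2(32) = 5.0
RT = 224 + 146 * 5.0
= 224 + 730.0
= 954.0 ms


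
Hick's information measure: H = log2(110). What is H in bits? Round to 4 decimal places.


H = log2(n)
H = log2(110)
= 6.7814


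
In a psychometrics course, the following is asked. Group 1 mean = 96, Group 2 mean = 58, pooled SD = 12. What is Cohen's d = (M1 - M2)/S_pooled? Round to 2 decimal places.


Cohen's d = (M1 - M2) / S_pooled
= (96 - 58) / 12
= 38 / 12
= 3.17


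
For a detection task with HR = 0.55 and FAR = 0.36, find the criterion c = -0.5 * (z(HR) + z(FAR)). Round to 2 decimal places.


c = -0.5 * (z(HR) + z(FAR))
z(0.55) = 0.1257
z(0.36) = -0.3585
c = -0.5 * (0.1257 + -0.3585)
= -0.5 * -0.2328
= 0.12


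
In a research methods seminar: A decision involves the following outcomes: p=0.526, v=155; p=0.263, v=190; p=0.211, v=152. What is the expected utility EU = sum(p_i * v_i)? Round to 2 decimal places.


EU = sum(p_i * v_i)
0.526 * 155 = 81.53
0.263 * 190 = 49.97
0.211 * 152 = 32.072
EU = 81.53 + 49.97 + 32.072
= 163.57


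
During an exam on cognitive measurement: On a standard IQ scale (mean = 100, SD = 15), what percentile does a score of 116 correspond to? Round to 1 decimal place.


z = (IQ - mean) / SD
z = (116 - 100) / 15 = 1.0667
Percentile = Phi(1.0667) * 100
Phi(1.0667) = 0.856946
= 85.7


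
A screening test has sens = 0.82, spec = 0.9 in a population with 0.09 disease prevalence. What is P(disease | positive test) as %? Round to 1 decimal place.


PPV = (sens * prev) / (sens * prev + (1-spec) * (1-prev))
Numerator = 0.82 * 0.09 = 0.0738
P(positive and no disease) = (1 - spec) * (1 - prev) = (1 - 0.9) * (1 - 0.09) = 0.091
Denominator = 0.0738 + 0.091 = 0.1648
PPV = 0.0738 / 0.1648 = 0.447816
As percentage = 44.8


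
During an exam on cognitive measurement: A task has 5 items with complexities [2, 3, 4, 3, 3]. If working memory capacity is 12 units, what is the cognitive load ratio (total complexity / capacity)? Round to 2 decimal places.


Total complexity = 2 + 3 + 4 + 3 + 3 = 15
Load = total / capacity = 15 / 12
= 1.25


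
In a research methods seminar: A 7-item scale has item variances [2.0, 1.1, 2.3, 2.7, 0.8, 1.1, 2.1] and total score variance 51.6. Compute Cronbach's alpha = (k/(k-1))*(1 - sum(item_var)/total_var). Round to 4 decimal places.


alpha = (k/(k-1)) * (1 - sum(s_i^2)/s_total^2)
sum(item variances) = 12.1
k/(k-1) = 7/6 = 1.166667
1 - 12.1/51.6 = 1 - 0.234496 = 0.765504
alpha = 1.166667 * 0.765504
= 0.8931


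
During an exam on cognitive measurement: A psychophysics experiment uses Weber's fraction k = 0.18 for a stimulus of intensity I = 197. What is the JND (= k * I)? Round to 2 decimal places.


JND = k * I
JND = 0.18 * 197
= 35.46


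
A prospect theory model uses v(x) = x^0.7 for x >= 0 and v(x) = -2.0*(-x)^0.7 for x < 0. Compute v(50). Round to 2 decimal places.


Since x = 50 >= 0, use v(x) = x^0.7
50^0.7 = 15.4625
v(50) = 15.46


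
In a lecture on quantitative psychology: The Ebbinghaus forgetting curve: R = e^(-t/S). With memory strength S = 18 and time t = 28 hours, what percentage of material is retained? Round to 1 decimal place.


R = e^(-t/S)
-t/S = -28/18 = -1.555556
R = e^(-1.555556) = 0.211072
Percentage = 0.211072 * 100
= 21.1


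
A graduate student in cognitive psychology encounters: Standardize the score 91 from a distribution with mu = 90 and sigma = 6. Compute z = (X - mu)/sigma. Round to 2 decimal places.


z = (X - mu) / sigma
= (91 - 90) / 6
= 1 / 6
= 0.17


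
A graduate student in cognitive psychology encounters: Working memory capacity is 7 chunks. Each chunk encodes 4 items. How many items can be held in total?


Total items = chunks * items_per_chunk
= 7 * 4
= 28


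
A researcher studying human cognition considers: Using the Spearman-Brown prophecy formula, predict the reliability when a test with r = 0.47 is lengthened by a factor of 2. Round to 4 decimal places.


r_new = n*r / (1 + (n-1)*r)
Numerator = 2 * 0.47 = 0.94
Denominator = 1 + 1 * 0.47 = 1.47
r_new = 0.94 / 1.47
= 0.6395


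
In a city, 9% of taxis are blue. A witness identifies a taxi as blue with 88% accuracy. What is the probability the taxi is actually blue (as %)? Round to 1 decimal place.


P(blue | says blue) = P(says blue | blue)*P(blue) / [P(says blue | blue)*P(blue) + P(says blue | not blue)*P(not blue)]
Numerator = 0.88 * 0.09 = 0.0792
False identification = 0.12 * 0.91 = 0.1092
P = 0.0792 / (0.0792 + 0.1092)
= 0.0792 / 0.1884
As percentage = 42.0


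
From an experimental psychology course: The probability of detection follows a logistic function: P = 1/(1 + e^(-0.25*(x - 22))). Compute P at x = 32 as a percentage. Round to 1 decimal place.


P(x) = 1/(1 + e^(-0.25*(32 - 22)))
Exponent = -0.25 * 10 = -2.5
e^(-2.5) = 0.082085
P = 1/(1 + 0.082085) = 0.924142
Percentage = 92.4


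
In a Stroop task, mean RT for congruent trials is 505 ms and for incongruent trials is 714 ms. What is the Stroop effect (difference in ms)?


Stroop effect = RT(incongruent) - RT(congruent)
= 714 - 505
= 209 ms


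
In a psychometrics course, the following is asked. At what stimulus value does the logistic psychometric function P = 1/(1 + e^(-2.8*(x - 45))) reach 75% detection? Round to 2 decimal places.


At P = 0.75: 0.75 = 1/(1 + e^(-k*(x-x0)))
Solving: e^(-k*(x-x0)) = 1/3
x = x0 + ln(3)/k
ln(3) = 1.0986
x = 45 + 1.0986/2.8
= 45 + 0.3924
= 45.39


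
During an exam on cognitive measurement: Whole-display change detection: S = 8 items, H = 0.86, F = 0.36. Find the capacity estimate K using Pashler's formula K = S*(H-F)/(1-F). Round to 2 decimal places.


K = S * (H - F) / (1 - F)
H - F = 0.5
1 - F = 0.64
K = 8 * 0.5 / 0.64
= 6.25


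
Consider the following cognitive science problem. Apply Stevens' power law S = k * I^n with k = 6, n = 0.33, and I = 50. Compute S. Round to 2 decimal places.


S = 6 * 50^0.33
50^0.33 = 3.6363
S = 6 * 3.6363
= 21.82


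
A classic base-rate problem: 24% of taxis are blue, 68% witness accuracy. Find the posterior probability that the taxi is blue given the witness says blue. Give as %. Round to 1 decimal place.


P(blue | says blue) = P(says blue | blue)*P(blue) / [P(says blue | blue)*P(blue) + P(says blue | not blue)*P(not blue)]
Numerator = 0.68 * 0.24 = 0.1632
False identification = 0.32 * 0.76 = 0.2432
P = 0.1632 / (0.1632 + 0.2432)
= 0.1632 / 0.4064
As percentage = 40.2


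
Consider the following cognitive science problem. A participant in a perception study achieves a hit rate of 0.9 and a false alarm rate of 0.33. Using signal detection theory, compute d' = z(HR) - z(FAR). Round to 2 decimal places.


d' = z(HR) - z(FAR)
z(0.9) = 1.2816
z(0.33) = -0.4399
d' = 1.2816 - -0.4399
= 1.72


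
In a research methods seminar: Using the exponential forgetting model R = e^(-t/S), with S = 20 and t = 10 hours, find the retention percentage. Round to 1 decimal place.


R = e^(-t/S)
-t/S = -10/20 = -0.5
R = e^(-0.5) = 0.606531
Percentage = 0.606531 * 100
= 60.7


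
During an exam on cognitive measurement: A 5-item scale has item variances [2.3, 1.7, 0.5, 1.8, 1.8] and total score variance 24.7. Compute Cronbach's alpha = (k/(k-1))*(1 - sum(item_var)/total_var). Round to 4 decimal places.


alpha = (k/(k-1)) * (1 - sum(s_i^2)/s_total^2)
sum(item variances) = 8.1
k/(k-1) = 5/4 = 1.25
1 - 8.1/24.7 = 1 - 0.327935 = 0.672065
alpha = 1.25 * 0.672065
= 0.8401


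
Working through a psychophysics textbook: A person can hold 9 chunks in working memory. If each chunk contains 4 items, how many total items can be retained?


Total items = chunks * items_per_chunk
= 9 * 4
= 36


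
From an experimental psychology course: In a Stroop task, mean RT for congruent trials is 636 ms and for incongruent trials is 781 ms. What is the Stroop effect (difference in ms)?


Stroop effect = RT(incongruent) - RT(congruent)
= 781 - 636
= 145 ms


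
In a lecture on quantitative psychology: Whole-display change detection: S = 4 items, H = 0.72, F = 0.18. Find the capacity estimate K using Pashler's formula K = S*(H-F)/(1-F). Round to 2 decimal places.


K = S * (H - F) / (1 - F)
H - F = 0.54
1 - F = 0.82
K = 4 * 0.54 / 0.82
= 2.63


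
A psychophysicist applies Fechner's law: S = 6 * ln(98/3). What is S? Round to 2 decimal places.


S = 6 * ln(98/3)
I/I0 = 32.666667
ln(32.666667) = 3.4864
S = 6 * 3.4864
= 20.92


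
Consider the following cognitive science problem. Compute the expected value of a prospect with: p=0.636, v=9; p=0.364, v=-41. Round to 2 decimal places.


EU = sum(p_i * v_i)
0.636 * 9 = 5.724
0.364 * -41 = -14.924
EU = 5.724 + -14.924
= -9.20


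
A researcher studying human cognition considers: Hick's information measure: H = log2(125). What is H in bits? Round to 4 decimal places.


H = log2(n)
H = log2(125)
= 6.9658


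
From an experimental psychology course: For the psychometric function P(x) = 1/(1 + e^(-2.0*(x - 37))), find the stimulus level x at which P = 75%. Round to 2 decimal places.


At P = 0.75: 0.75 = 1/(1 + e^(-k*(x-x0)))
Solving: e^(-k*(x-x0)) = 1/3
x = x0 + ln(3)/k
ln(3) = 1.0986
x = 37 + 1.0986/2.0
= 37 + 0.5493
= 37.55


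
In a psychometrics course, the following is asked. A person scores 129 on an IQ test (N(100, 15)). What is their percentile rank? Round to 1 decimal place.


z = (IQ - mean) / SD
z = (129 - 100) / 15 = 1.9333
Percentile = Phi(1.9333) * 100
Phi(1.9333) = 0.9734
= 97.3


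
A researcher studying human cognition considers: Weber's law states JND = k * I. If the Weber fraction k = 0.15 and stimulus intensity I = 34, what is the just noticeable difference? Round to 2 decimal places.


JND = k * I
JND = 0.15 * 34
= 5.10


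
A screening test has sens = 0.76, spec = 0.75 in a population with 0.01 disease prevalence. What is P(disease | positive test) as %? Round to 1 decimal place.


PPV = (sens * prev) / (sens * prev + (1-spec) * (1-prev))
Numerator = 0.76 * 0.01 = 0.0076
P(positive and no disease) = (1 - spec) * (1 - prev) = (1 - 0.75) * (1 - 0.01) = 0.2475
Denominator = 0.0076 + 0.2475 = 0.2551
PPV = 0.0076 / 0.2551 = 0.029792
As percentage = 3.0


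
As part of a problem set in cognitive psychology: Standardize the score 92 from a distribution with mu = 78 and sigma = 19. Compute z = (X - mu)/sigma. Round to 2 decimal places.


z = (X - mu) / sigma
= (92 - 78) / 19
= 14 / 19
= 0.74


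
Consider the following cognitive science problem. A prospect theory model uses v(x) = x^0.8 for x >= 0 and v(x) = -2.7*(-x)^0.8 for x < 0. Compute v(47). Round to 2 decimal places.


Since x = 47 >= 0, use v(x) = x^0.8
47^0.8 = 21.761
v(47) = 21.76


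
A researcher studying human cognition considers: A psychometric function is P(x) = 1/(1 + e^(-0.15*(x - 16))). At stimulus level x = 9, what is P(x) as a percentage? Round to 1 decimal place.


P(x) = 1/(1 + e^(-0.15*(9 - 16)))
Exponent = -0.15 * -7 = 1.05
e^(1.05) = 2.857651
P = 1/(1 + 2.857651) = 0.259225
Percentage = 25.9


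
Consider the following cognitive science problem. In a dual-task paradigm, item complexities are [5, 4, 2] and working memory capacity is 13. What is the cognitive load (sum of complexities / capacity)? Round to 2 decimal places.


Total complexity = 5 + 4 + 2 = 11
Load = total / capacity = 11 / 13
= 0.85


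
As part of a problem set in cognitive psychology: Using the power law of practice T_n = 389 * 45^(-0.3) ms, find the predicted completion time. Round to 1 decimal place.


T_n = 389 * 45^(-0.3)
45^(-0.3) = 0.31918
T_n = 389 * 0.31918
= 124.2 ms


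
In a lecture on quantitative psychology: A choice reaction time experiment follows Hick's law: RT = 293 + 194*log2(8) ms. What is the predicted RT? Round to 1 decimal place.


RT = 293 + 194 * log2(8)
log2(8) = 3.0
RT = 293 + 194 * 3.0
= 293 + 582.0
= 875.0 ms


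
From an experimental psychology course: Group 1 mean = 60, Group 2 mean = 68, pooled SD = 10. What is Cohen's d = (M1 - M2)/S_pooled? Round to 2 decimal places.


Cohen's d = (M1 - M2) / S_pooled
= (60 - 68) / 10
= -8 / 10
= -0.80


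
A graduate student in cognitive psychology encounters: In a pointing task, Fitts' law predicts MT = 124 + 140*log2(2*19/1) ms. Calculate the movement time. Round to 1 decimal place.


MT = 124 + 140 * log2(2*19/1)
2D/W = 38.0
log2(38.0) = 5.2479
MT = 124 + 140 * 5.2479
= 858.7 ms


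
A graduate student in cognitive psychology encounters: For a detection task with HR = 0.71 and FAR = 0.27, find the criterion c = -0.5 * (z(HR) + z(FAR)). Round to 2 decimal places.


c = -0.5 * (z(HR) + z(FAR))
z(0.71) = 0.5534
z(0.27) = -0.6128
c = -0.5 * (0.5534 + -0.6128)
= -0.5 * -0.0594
= 0.03


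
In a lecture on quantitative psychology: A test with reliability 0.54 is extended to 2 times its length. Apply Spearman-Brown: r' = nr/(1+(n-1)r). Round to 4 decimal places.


r_new = n*r / (1 + (n-1)*r)
Numerator = 2 * 0.54 = 1.08
Denominator = 1 + 1 * 0.54 = 1.54
r_new = 1.08 / 1.54
= 0.7013


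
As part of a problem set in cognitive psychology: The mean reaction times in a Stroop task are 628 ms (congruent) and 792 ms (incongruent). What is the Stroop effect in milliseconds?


Stroop effect = RT(incongruent) - RT(congruent)
= 792 - 628
= 164 ms


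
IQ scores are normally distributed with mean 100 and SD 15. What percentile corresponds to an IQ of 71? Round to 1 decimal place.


z = (IQ - mean) / SD
z = (71 - 100) / 15 = -1.9333
Percentile = Phi(-1.9333) * 100
Phi(-1.9333) = 0.0266
= 2.7


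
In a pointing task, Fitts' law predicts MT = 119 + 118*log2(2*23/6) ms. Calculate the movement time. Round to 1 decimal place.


MT = 119 + 118 * log2(2*23/6)
2D/W = 7.666667
log2(7.666667) = 2.9386
MT = 119 + 118 * 2.9386
= 465.8 ms


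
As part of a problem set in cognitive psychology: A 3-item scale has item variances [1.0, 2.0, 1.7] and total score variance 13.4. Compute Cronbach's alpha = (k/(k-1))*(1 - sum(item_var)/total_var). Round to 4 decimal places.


alpha = (k/(k-1)) * (1 - sum(s_i^2)/s_total^2)
sum(item variances) = 4.7
k/(k-1) = 3/2 = 1.5
1 - 4.7/13.4 = 1 - 0.350746 = 0.649254
alpha = 1.5 * 0.649254
= 0.9739


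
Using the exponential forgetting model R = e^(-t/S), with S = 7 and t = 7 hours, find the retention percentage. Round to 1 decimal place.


R = e^(-t/S)
-t/S = -7/7 = -1.0
R = e^(-1.0) = 0.367879
Percentage = 0.367879 * 100
= 36.8


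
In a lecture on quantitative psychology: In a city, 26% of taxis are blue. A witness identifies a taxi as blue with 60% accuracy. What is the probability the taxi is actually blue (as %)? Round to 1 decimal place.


P(blue | says blue) = P(says blue | blue)*P(blue) / [P(says blue | blue)*P(blue) + P(says blue | not blue)*P(not blue)]
Numerator = 0.6 * 0.26 = 0.156
False identification = 0.4 * 0.74 = 0.296
P = 0.156 / (0.156 + 0.296)
= 0.156 / 0.452
As percentage = 34.5


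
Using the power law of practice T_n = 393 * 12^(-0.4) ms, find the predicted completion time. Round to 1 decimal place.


T_n = 393 * 12^(-0.4)
12^(-0.4) = 0.370107
T_n = 393 * 0.370107
= 145.5 ms


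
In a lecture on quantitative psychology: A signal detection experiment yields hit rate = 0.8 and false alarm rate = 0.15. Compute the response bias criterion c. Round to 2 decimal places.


c = -0.5 * (z(HR) + z(FAR))
z(0.8) = 0.8416
z(0.15) = -1.0364
c = -0.5 * (0.8416 + -1.0364)
= -0.5 * -0.1948
= 0.10


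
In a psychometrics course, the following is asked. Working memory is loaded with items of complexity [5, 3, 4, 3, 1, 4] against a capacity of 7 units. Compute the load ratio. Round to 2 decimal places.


Total complexity = 5 + 3 + 4 + 3 + 1 + 4 = 20
Load = total / capacity = 20 / 7
= 2.86


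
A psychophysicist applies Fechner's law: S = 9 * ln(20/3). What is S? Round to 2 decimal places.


S = 9 * ln(20/3)
I/I0 = 6.666667
ln(6.666667) = 1.8971
S = 9 * 1.8971
= 17.07


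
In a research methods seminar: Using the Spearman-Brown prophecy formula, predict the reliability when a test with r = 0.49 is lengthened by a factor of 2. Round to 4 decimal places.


r_new = n*r / (1 + (n-1)*r)
Numerator = 2 * 0.49 = 0.98
Denominator = 1 + 1 * 0.49 = 1.49
r_new = 0.98 / 1.49
= 0.6577


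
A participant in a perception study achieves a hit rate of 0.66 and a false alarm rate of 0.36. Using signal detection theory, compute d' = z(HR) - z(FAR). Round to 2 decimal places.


d' = z(HR) - z(FAR)
z(0.66) = 0.4125
z(0.36) = -0.3585
d' = 0.4125 - -0.3585
= 0.77


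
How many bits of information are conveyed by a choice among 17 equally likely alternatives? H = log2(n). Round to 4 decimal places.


H = log2(n)
H = log2(17)
= 4.0875


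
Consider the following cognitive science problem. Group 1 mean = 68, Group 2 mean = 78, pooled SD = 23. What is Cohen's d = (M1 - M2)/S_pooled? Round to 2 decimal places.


Cohen's d = (M1 - M2) / S_pooled
= (68 - 78) / 23
= -10 / 23
= -0.43


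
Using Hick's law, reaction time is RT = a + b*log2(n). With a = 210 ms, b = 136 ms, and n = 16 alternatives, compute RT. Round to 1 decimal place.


RT = 210 + 136 * log2(16)
log2(16) = 4.0
RT = 210 + 136 * 4.0
= 210 + 544.0
= 754.0 ms


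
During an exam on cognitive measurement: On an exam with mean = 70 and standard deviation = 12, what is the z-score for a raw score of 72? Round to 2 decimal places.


z = (X - mu) / sigma
= (72 - 70) / 12
= 2 / 12
= 0.17


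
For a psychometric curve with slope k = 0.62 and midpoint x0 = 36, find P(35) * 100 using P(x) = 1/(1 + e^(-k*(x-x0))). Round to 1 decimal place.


P(x) = 1/(1 + e^(-0.62*(35 - 36)))
Exponent = -0.62 * -1 = 0.62
e^(0.62) = 1.858928
P = 1/(1 + 1.858928) = 0.349781
Percentage = 35.0


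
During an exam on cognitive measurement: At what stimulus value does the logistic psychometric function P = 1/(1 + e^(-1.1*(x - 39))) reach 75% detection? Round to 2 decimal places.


At P = 0.75: 0.75 = 1/(1 + e^(-k*(x-x0)))
Solving: e^(-k*(x-x0)) = 1/3
x = x0 + ln(3)/k
ln(3) = 1.0986
x = 39 + 1.0986/1.1
= 39 + 0.9987
= 40.00


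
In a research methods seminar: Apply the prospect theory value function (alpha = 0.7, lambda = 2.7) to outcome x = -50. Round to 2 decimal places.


Since x = -50 < 0, use v(x) = -lambda*(-x)^alpha
(-x) = 50
50^0.7 = 15.4625
v(-50) = -2.7 * 15.4625
= -41.75


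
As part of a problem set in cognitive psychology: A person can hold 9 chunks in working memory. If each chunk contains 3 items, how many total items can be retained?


Total items = chunks * items_per_chunk
= 9 * 3
= 27


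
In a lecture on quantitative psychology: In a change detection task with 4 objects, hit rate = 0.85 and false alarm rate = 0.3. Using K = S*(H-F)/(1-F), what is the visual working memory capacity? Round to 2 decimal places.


K = S * (H - F) / (1 - F)
H - F = 0.55
1 - F = 0.7
K = 4 * 0.55 / 0.7
= 3.14


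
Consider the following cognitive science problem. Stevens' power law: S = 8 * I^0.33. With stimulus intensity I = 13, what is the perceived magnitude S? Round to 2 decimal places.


S = 8 * 13^0.33
13^0.33 = 2.3313
S = 8 * 2.3313
= 18.65


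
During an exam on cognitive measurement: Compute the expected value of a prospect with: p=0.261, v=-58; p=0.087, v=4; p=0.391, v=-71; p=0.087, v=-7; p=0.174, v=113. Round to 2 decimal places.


EU = sum(p_i * v_i)
0.261 * -58 = -15.138
0.087 * 4 = 0.348
0.391 * -71 = -27.761
0.087 * -7 = -0.609
0.174 * 113 = 19.662
EU = -15.138 + 0.348 + -27.761 + -0.609 + 19.662
= -23.50


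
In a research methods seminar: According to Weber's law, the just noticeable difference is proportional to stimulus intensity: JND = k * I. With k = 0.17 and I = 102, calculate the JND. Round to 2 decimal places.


JND = k * I
JND = 0.17 * 102
= 17.34


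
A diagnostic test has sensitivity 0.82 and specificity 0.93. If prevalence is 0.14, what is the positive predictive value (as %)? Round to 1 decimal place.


PPV = (sens * prev) / (sens * prev + (1-spec) * (1-prev))
Numerator = 0.82 * 0.14 = 0.1148
P(positive and no disease) = (1 - spec) * (1 - prev) = (1 - 0.93) * (1 - 0.14) = 0.0602
Denominator = 0.1148 + 0.0602 = 0.175
PPV = 0.1148 / 0.175 = 0.656
As percentage = 65.6


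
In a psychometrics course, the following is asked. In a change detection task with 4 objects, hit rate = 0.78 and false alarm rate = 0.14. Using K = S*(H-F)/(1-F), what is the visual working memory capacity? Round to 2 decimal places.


K = S * (H - F) / (1 - F)
H - F = 0.64
1 - F = 0.86
K = 4 * 0.64 / 0.86
= 2.98


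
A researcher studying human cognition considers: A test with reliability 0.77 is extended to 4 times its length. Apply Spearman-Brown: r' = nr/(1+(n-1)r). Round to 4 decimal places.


r_new = n*r / (1 + (n-1)*r)
Numerator = 4 * 0.77 = 3.08
Denominator = 1 + 3 * 0.77 = 3.31
r_new = 3.08 / 3.31
= 0.9305


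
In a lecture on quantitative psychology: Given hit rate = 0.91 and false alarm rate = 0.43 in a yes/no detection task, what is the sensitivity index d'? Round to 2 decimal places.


d' = z(HR) - z(FAR)
z(0.91) = 1.3408
z(0.43) = -0.1764
d' = 1.3408 - -0.1764
= 1.52


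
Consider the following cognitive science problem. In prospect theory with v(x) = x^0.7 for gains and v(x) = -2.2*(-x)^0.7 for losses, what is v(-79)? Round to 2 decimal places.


Since x = -79 < 0, use v(x) = -lambda*(-x)^alpha
(-x) = 79
79^0.7 = 21.298
v(-79) = -2.2 * 21.298
= -46.86


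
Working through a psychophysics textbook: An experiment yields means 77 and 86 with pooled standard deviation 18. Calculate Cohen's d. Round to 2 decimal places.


Cohen's d = (M1 - M2) / S_pooled
= (77 - 86) / 18
= -9 / 18
= -0.50


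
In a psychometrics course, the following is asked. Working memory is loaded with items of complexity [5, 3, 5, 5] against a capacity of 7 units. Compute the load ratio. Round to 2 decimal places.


Total complexity = 5 + 3 + 5 + 5 = 18
Load = total / capacity = 18 / 7
= 2.57


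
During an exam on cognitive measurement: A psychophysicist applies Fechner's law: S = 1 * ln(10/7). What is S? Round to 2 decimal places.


S = 1 * ln(10/7)
I/I0 = 1.428571
ln(1.428571) = 0.3567
S = 1 * 0.3567
= 0.36


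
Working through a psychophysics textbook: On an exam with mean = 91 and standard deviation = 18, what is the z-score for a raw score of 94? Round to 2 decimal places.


z = (X - mu) / sigma
= (94 - 91) / 18
= 3 / 18
= 0.17


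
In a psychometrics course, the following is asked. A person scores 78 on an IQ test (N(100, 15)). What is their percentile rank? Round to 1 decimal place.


z = (IQ - mean) / SD
z = (78 - 100) / 15 = -1.4667
Percentile = Phi(-1.4667) * 100
Phi(-1.4667) = 0.071229
= 7.1


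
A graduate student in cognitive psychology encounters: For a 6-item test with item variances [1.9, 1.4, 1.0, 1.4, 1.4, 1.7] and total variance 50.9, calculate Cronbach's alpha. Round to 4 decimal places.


alpha = (k/(k-1)) * (1 - sum(s_i^2)/s_total^2)
sum(item variances) = 8.8
k/(k-1) = 6/5 = 1.2
1 - 8.8/50.9 = 1 - 0.172888 = 0.827112
alpha = 1.2 * 0.827112
= 0.9925


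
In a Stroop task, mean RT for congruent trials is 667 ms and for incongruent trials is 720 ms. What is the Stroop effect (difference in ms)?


Stroop effect = RT(incongruent) - RT(congruent)
= 720 - 667
= 53 ms


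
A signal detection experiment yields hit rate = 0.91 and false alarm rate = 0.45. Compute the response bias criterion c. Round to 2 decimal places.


c = -0.5 * (z(HR) + z(FAR))
z(0.91) = 1.3408
z(0.45) = -0.1257
c = -0.5 * (1.3408 + -0.1257)
= -0.5 * 1.2151
= -0.61


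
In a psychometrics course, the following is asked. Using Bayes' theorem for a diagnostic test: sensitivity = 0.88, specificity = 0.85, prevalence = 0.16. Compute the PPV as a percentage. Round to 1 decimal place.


PPV = (sens * prev) / (sens * prev + (1-spec) * (1-prev))
Numerator = 0.88 * 0.16 = 0.1408
P(positive and no disease) = (1 - spec) * (1 - prev) = (1 - 0.85) * (1 - 0.16) = 0.126
Denominator = 0.1408 + 0.126 = 0.2668
PPV = 0.1408 / 0.2668 = 0.527736
As percentage = 52.8


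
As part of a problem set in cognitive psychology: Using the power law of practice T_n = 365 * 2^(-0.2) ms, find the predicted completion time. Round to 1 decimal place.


T_n = 365 * 2^(-0.2)
2^(-0.2) = 0.870551
T_n = 365 * 0.870551
= 317.8 ms


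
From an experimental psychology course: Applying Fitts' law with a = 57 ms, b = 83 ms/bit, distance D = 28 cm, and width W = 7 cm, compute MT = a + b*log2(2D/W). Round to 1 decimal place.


MT = 57 + 83 * log2(2*28/7)
2D/W = 8.0
log2(8.0) = 3.0
MT = 57 + 83 * 3.0
= 306.0 ms


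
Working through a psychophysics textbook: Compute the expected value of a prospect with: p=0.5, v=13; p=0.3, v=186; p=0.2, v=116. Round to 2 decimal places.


EU = sum(p_i * v_i)
0.5 * 13 = 6.5
0.3 * 186 = 55.8
0.2 * 116 = 23.2
EU = 6.5 + 55.8 + 23.2
= 85.50


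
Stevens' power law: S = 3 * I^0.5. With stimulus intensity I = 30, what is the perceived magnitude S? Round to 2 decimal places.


S = 3 * 30^0.5
30^0.5 = 5.4772
S = 3 * 5.4772
= 16.43


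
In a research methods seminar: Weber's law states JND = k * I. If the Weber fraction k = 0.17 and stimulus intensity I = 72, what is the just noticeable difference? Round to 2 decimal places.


JND = k * I
JND = 0.17 * 72
= 12.24


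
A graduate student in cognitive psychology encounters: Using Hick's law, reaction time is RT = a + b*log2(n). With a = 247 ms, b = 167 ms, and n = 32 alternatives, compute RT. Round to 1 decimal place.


RT = 247 + 167 * log2(32)
log2(32) = 5.0
RT = 247 + 167 * 5.0
= 247 + 835.0
= 1082.0 ms


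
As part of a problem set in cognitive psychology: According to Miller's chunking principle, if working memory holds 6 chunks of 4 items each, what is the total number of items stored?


Total items = chunks * items_per_chunk
= 6 * 4
= 24


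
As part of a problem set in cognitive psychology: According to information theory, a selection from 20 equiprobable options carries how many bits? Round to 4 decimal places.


H = log2(n)
H = log2(20)
= 4.3219


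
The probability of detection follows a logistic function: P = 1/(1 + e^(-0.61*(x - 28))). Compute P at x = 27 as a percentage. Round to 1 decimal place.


P(x) = 1/(1 + e^(-0.61*(27 - 28)))
Exponent = -0.61 * -1 = 0.61
e^(0.61) = 1.840431
P = 1/(1 + 1.840431) = 0.352059
Percentage = 35.2


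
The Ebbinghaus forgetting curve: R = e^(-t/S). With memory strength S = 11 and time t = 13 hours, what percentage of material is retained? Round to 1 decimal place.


R = e^(-t/S)
-t/S = -13/11 = -1.181818
R = e^(-1.181818) = 0.306721
Percentage = 0.306721 * 100
= 30.7


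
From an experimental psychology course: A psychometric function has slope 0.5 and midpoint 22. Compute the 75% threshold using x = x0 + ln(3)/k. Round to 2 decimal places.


At P = 0.75: 0.75 = 1/(1 + e^(-k*(x-x0)))
Solving: e^(-k*(x-x0)) = 1/3
x = x0 + ln(3)/k
ln(3) = 1.0986
x = 22 + 1.0986/0.5
= 22 + 2.1972
= 24.20


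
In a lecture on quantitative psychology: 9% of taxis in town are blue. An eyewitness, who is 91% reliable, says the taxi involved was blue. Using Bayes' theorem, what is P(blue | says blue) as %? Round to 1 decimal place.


P(blue | says blue) = P(says blue | blue)*P(blue) / [P(says blue | blue)*P(blue) + P(says blue | not blue)*P(not blue)]
Numerator = 0.91 * 0.09 = 0.0819
False identification = 0.09 * 0.91 = 0.0819
P = 0.0819 / (0.0819 + 0.0819)
= 0.0819 / 0.1638
As percentage = 50.0


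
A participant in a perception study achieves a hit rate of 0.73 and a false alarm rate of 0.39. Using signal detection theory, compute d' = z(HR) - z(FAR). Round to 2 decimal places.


d' = z(HR) - z(FAR)
z(0.73) = 0.6128
z(0.39) = -0.2793
d' = 0.6128 - -0.2793
= 0.89


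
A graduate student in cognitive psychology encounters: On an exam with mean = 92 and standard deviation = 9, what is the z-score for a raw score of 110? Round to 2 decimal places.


z = (X - mu) / sigma
= (110 - 92) / 9
= 18 / 9
= 2.00


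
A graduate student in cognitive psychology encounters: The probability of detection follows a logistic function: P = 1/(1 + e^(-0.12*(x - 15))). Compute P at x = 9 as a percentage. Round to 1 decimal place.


P(x) = 1/(1 + e^(-0.12*(9 - 15)))
Exponent = -0.12 * -6 = 0.72
e^(0.72) = 2.054433
P = 1/(1 + 2.054433) = 0.327393
Percentage = 32.7


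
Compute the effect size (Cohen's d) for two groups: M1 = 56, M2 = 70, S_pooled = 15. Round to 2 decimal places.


Cohen's d = (M1 - M2) / S_pooled
= (56 - 70) / 15
= -14 / 15
= -0.93


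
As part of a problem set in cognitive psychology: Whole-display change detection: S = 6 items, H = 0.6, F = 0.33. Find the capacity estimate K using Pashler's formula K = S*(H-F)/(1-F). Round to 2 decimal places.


K = S * (H - F) / (1 - F)
H - F = 0.27
1 - F = 0.67
K = 6 * 0.27 / 0.67
= 2.42


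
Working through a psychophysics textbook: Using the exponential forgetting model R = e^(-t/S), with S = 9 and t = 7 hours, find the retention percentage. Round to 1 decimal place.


R = e^(-t/S)
-t/S = -7/9 = -0.777778
R = e^(-0.777778) = 0.459426
Percentage = 0.459426 * 100
= 45.9


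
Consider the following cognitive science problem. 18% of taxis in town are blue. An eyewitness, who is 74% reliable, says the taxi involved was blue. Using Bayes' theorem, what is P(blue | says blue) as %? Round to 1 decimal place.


P(blue | says blue) = P(says blue | blue)*P(blue) / [P(says blue | blue)*P(blue) + P(says blue | not blue)*P(not blue)]
Numerator = 0.74 * 0.18 = 0.1332
False identification = 0.26 * 0.82 = 0.2132
P = 0.1332 / (0.1332 + 0.2132)
= 0.1332 / 0.3464
As percentage = 38.5


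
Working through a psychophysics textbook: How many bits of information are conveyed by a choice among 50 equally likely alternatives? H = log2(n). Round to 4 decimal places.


H = log2(n)
H = log2(50)
= 5.6439


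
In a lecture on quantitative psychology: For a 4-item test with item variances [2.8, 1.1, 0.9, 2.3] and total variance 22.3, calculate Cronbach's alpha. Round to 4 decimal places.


alpha = (k/(k-1)) * (1 - sum(s_i^2)/s_total^2)
sum(item variances) = 7.1
k/(k-1) = 4/3 = 1.333333
1 - 7.1/22.3 = 1 - 0.318386 = 0.681614
alpha = 1.333333 * 0.681614
= 0.9088


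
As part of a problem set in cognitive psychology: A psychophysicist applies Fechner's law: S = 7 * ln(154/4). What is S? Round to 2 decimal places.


S = 7 * ln(154/4)
I/I0 = 38.5
ln(38.5) = 3.6507
S = 7 * 3.6507
= 25.55


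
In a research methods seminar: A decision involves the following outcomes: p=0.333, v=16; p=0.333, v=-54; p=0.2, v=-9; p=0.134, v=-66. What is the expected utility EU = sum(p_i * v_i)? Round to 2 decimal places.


EU = sum(p_i * v_i)
0.333 * 16 = 5.328
0.333 * -54 = -17.982
0.2 * -9 = -1.8
0.134 * -66 = -8.844
EU = 5.328 + -17.982 + -1.8 + -8.844
= -23.30


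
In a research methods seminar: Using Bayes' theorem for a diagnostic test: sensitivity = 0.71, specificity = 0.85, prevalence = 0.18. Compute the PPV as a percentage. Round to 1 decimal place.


PPV = (sens * prev) / (sens * prev + (1-spec) * (1-prev))
Numerator = 0.71 * 0.18 = 0.1278
P(positive and no disease) = (1 - spec) * (1 - prev) = (1 - 0.85) * (1 - 0.18) = 0.123
Denominator = 0.1278 + 0.123 = 0.2508
PPV = 0.1278 / 0.2508 = 0.509569
As percentage = 51.0


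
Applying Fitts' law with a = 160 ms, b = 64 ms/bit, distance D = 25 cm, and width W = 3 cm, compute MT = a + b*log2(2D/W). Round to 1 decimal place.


MT = 160 + 64 * log2(2*25/3)
2D/W = 16.666667
log2(16.666667) = 4.0589
MT = 160 + 64 * 4.0589
= 419.8 ms


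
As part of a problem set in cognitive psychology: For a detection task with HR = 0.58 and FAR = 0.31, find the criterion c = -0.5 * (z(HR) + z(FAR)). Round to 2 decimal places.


c = -0.5 * (z(HR) + z(FAR))
z(0.58) = 0.2019
z(0.31) = -0.4959
c = -0.5 * (0.2019 + -0.4959)
= -0.5 * -0.294
= 0.15


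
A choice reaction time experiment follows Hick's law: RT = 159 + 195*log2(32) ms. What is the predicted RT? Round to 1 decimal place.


RT = 159 + 195 * log2(32)
log2(32) = 5.0
RT = 159 + 195 * 5.0
= 159 + 975.0
= 1134.0 ms


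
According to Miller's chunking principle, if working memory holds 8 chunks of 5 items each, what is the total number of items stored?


Total items = chunks * items_per_chunk
= 8 * 5
= 40


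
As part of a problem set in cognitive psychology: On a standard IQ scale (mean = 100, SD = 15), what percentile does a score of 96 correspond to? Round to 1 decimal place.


z = (IQ - mean) / SD
z = (96 - 100) / 15 = -0.2667
Percentile = Phi(-0.2667) * 100
Phi(-0.2667) = 0.39485
= 39.5


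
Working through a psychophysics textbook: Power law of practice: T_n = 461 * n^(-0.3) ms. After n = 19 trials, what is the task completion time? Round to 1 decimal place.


T_n = 461 * 19^(-0.3)
19^(-0.3) = 0.413403
T_n = 461 * 0.413403
= 190.6 ms


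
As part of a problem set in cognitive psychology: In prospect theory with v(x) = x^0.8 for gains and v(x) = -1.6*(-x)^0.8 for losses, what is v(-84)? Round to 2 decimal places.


Since x = -84 < 0, use v(x) = -lambda*(-x)^alpha
(-x) = 84
84^0.8 = 34.6277
v(-84) = -1.6 * 34.6277
= -55.40


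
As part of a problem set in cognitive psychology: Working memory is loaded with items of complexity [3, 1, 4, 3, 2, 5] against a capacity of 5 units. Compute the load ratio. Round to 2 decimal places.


Total complexity = 3 + 1 + 4 + 3 + 2 + 5 = 18
Load = total / capacity = 18 / 5
= 3.60


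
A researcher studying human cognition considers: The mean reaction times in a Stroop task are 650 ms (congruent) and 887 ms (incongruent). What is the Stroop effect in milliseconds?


Stroop effect = RT(incongruent) - RT(congruent)
= 887 - 650
= 237 ms


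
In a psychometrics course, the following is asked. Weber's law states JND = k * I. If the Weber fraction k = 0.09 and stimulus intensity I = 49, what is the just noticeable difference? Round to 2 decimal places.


JND = k * I
JND = 0.09 * 49
= 4.41


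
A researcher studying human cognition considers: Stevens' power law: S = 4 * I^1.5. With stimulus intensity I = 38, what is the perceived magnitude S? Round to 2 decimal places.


S = 4 * 38^1.5
38^1.5 = 234.2477
S = 4 * 234.2477
= 936.99


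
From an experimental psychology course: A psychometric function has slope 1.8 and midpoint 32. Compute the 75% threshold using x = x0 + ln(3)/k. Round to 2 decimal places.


At P = 0.75: 0.75 = 1/(1 + e^(-k*(x-x0)))
Solving: e^(-k*(x-x0)) = 1/3
x = x0 + ln(3)/k
ln(3) = 1.0986
x = 32 + 1.0986/1.8
= 32 + 0.6103
= 32.61


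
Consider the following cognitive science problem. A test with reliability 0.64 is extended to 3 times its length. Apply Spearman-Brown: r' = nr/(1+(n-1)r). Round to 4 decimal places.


r_new = n*r / (1 + (n-1)*r)
Numerator = 3 * 0.64 = 1.92
Denominator = 1 + 2 * 0.64 = 2.28
r_new = 1.92 / 2.28
= 0.8421


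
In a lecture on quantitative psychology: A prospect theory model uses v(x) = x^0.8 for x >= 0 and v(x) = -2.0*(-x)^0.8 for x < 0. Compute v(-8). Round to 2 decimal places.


Since x = -8 < 0, use v(x) = -lambda*(-x)^alpha
(-x) = 8
8^0.8 = 5.278
v(-8) = -2.0 * 5.278
= -10.56


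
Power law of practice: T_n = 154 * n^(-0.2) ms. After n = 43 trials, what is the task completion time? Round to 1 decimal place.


T_n = 154 * 43^(-0.2)
43^(-0.2) = 0.47131
T_n = 154 * 0.47131
= 72.6 ms


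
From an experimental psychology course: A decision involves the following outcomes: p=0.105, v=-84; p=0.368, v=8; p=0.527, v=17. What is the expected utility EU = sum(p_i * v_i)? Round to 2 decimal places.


EU = sum(p_i * v_i)
0.105 * -84 = -8.82
0.368 * 8 = 2.944
0.527 * 17 = 8.959
EU = -8.82 + 2.944 + 8.959
= 3.08


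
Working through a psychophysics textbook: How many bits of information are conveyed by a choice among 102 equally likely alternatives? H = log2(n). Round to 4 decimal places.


H = log2(n)
H = log2(102)
= 6.6724


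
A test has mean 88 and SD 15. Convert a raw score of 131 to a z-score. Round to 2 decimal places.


z = (X - mu) / sigma
= (131 - 88) / 15
= 43 / 15
= 2.87


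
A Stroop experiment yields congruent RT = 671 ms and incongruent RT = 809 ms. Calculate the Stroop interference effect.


Stroop effect = RT(incongruent) - RT(congruent)
= 809 - 671
= 138 ms


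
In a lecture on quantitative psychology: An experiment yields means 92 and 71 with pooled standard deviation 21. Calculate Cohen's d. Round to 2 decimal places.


Cohen's d = (M1 - M2) / S_pooled
= (92 - 71) / 21
= 21 / 21
= 1.00


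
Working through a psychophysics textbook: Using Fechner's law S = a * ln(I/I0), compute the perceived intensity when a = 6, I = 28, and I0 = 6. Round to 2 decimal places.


S = 6 * ln(28/6)
I/I0 = 4.666667
ln(4.666667) = 1.5404
S = 6 * 1.5404
= 9.24


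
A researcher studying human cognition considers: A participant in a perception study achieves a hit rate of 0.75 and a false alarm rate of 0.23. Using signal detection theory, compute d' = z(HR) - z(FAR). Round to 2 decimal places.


d' = z(HR) - z(FAR)
z(0.75) = 0.6745
z(0.23) = -0.7388
d' = 0.6745 - -0.7388
= 1.41


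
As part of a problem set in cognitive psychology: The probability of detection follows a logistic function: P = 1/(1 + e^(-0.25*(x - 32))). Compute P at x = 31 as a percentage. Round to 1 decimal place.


P(x) = 1/(1 + e^(-0.25*(31 - 32)))
Exponent = -0.25 * -1 = 0.25
e^(0.25) = 1.284025
P = 1/(1 + 1.284025) = 0.437824
Percentage = 43.8


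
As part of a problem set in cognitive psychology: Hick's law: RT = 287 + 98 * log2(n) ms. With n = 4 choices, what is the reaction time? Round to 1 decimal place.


RT = 287 + 98 * log2(4)
log2(4) = 2.0
RT = 287 + 98 * 2.0
= 287 + 196.0
= 483.0 ms


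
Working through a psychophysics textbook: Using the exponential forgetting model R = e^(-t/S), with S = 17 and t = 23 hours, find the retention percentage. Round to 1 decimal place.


R = e^(-t/S)
-t/S = -23/17 = -1.352941
R = e^(-1.352941) = 0.258479
Percentage = 0.258479 * 100
= 25.8


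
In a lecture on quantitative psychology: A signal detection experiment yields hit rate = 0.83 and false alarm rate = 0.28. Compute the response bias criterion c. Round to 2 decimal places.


c = -0.5 * (z(HR) + z(FAR))
z(0.83) = 0.9542
z(0.28) = -0.5828
c = -0.5 * (0.9542 + -0.5828)
= -0.5 * 0.3714
= -0.19


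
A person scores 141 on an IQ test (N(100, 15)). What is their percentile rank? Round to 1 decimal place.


z = (IQ - mean) / SD
z = (141 - 100) / 15 = 2.7333
Percentile = Phi(2.7333) * 100
Phi(2.7333) = 0.996865
= 99.7


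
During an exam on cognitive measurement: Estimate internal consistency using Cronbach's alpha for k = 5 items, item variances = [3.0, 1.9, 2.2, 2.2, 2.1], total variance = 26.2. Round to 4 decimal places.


alpha = (k/(k-1)) * (1 - sum(s_i^2)/s_total^2)
sum(item variances) = 11.4
k/(k-1) = 5/4 = 1.25
1 - 11.4/26.2 = 1 - 0.435115 = 0.564885
alpha = 1.25 * 0.564885
= 0.7061


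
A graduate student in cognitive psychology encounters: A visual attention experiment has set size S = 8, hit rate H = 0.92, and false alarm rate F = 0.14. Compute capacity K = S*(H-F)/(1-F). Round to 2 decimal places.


K = S * (H - F) / (1 - F)
H - F = 0.78
1 - F = 0.86
K = 8 * 0.78 / 0.86
= 7.26


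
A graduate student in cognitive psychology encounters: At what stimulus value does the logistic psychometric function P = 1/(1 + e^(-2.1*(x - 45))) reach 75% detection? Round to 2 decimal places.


At P = 0.75: 0.75 = 1/(1 + e^(-k*(x-x0)))
Solving: e^(-k*(x-x0)) = 1/3
x = x0 + ln(3)/k
ln(3) = 1.0986
x = 45 + 1.0986/2.1
= 45 + 0.5231
= 45.52


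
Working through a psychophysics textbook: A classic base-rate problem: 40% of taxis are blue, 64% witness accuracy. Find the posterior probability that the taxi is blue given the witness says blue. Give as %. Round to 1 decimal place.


P(blue | says blue) = P(says blue | blue)*P(blue) / [P(says blue | blue)*P(blue) + P(says blue | not blue)*P(not blue)]
Numerator = 0.64 * 0.4 = 0.256
False identification = 0.36 * 0.6 = 0.216
P = 0.256 / (0.256 + 0.216)
= 0.256 / 0.472
As percentage = 54.2
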